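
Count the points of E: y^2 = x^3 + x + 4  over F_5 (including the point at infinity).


For each x in F_5, count y with y^2 = x^3 + 1 x + 4 mod 5:
  x = 0: RHS = 4, y in [2, 3]  -> 2 point(s)
  x = 1: RHS = 1, y in [1, 4]  -> 2 point(s)
  x = 2: RHS = 4, y in [2, 3]  -> 2 point(s)
  x = 3: RHS = 4, y in [2, 3]  -> 2 point(s)
Affine points: 8. Add the point at infinity: total = 9.

#E(F_5) = 9


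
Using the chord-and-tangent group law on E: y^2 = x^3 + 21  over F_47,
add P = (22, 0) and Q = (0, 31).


P != Q, so use the chord formula.
s = (y2 - y1) / (x2 - x1) = (31) / (25) mod 47 = 5
x3 = s^2 - x1 - x2 mod 47 = 5^2 - 22 - 0 = 3
y3 = s (x1 - x3) - y1 mod 47 = 5 * (22 - 3) - 0 = 1

P + Q = (3, 1)


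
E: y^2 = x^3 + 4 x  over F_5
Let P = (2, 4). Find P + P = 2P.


Doubling: s = (3 x1^2 + a) / (2 y1)
s = (3*2^2 + 4) / (2*4) mod 5 = 2
x3 = s^2 - 2 x1 mod 5 = 2^2 - 2*2 = 0
y3 = s (x1 - x3) - y1 mod 5 = 2 * (2 - 0) - 4 = 0

2P = (0, 0)


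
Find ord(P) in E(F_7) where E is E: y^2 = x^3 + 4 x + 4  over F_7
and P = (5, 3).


Compute successive multiples of P until we hit O:
  1P = (5, 3)
  2P = (1, 3)
  3P = (1, 4)
  4P = (5, 4)
  5P = O

ord(P) = 5


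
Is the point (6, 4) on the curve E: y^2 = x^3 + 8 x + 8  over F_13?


Check whether y^2 = x^3 + 8 x + 8 (mod 13) for (x, y) = (6, 4).
LHS: y^2 = 4^2 mod 13 = 3
RHS: x^3 + 8 x + 8 = 6^3 + 8*6 + 8 mod 13 = 12
LHS != RHS

No, not on the curve


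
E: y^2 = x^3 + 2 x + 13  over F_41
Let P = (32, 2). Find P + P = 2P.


Doubling: s = (3 x1^2 + a) / (2 y1)
s = (3*32^2 + 2) / (2*2) mod 41 = 10
x3 = s^2 - 2 x1 mod 41 = 10^2 - 2*32 = 36
y3 = s (x1 - x3) - y1 mod 41 = 10 * (32 - 36) - 2 = 40

2P = (36, 40)


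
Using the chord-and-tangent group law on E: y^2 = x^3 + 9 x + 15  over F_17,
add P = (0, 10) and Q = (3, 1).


P != Q, so use the chord formula.
s = (y2 - y1) / (x2 - x1) = (8) / (3) mod 17 = 14
x3 = s^2 - x1 - x2 mod 17 = 14^2 - 0 - 3 = 6
y3 = s (x1 - x3) - y1 mod 17 = 14 * (0 - 6) - 10 = 8

P + Q = (6, 8)


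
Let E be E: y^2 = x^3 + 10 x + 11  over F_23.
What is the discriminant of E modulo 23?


4 a^3 + 27 b^2 = 4*10^3 + 27*11^2 = 4000 + 3267 = 7267
Delta = -16 * (7267) = -116272
Delta mod 23 = 16

Delta = 16 (mod 23)


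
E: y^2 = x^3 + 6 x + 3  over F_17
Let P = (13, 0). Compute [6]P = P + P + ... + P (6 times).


k = 6 = 110_2 (binary, LSB first: 011)
Double-and-add from P = (13, 0):
  bit 0 = 0: acc unchanged = O
  bit 1 = 1: acc = O + O = O
  bit 2 = 1: acc = O + O = O

6P = O


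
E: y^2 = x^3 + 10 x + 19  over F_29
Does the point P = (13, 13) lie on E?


Check whether y^2 = x^3 + 10 x + 19 (mod 29) for (x, y) = (13, 13).
LHS: y^2 = 13^2 mod 29 = 24
RHS: x^3 + 10 x + 19 = 13^3 + 10*13 + 19 mod 29 = 26
LHS != RHS

No, not on the curve


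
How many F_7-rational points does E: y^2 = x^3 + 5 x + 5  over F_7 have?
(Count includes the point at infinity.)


For each x in F_7, count y with y^2 = x^3 + 5 x + 5 mod 7:
  x = 1: RHS = 4, y in [2, 5]  -> 2 point(s)
  x = 2: RHS = 2, y in [3, 4]  -> 2 point(s)
  x = 5: RHS = 1, y in [1, 6]  -> 2 point(s)
Affine points: 6. Add the point at infinity: total = 7.

#E(F_7) = 7


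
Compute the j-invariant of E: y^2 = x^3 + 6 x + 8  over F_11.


Delta = -16(4 a^3 + 27 b^2) mod 11 = 9
-1728 * (4 a)^3 = -1728 * (4*6)^3 mod 11 = 3
j = 3 * 9^(-1) mod 11 = 4

j = 4 (mod 11)


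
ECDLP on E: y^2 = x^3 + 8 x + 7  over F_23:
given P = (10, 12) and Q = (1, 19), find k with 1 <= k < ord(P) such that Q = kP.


Enumerate multiples of P until we hit Q = (1, 19):
  1P = (10, 12)
  2P = (15, 12)
  3P = (21, 11)
  4P = (19, 16)
  5P = (3, 9)
  6P = (13, 13)
  7P = (18, 16)
  8P = (1, 4)
  9P = (2, 13)
  10P = (20, 18)
  11P = (9, 7)
  12P = (6, 8)
  13P = (8, 13)
  14P = (11, 0)
  15P = (8, 10)
  16P = (6, 15)
  17P = (9, 16)
  18P = (20, 5)
  19P = (2, 10)
  20P = (1, 19)
Match found at i = 20.

k = 20


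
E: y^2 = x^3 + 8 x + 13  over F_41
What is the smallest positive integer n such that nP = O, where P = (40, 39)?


Compute successive multiples of P until we hit O:
  1P = (40, 39)
  2P = (7, 24)
  3P = (2, 23)
  4P = (32, 14)
  5P = (14, 32)
  6P = (12, 19)
  7P = (28, 34)
  8P = (23, 33)
  ... (continuing to 31P)
  31P = O

ord(P) = 31


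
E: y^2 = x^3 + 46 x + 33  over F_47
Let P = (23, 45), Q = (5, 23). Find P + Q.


P != Q, so use the chord formula.
s = (y2 - y1) / (x2 - x1) = (25) / (29) mod 47 = 43
x3 = s^2 - x1 - x2 mod 47 = 43^2 - 23 - 5 = 35
y3 = s (x1 - x3) - y1 mod 47 = 43 * (23 - 35) - 45 = 3

P + Q = (35, 3)


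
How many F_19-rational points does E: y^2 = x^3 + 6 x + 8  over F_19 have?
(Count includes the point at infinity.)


For each x in F_19, count y with y^2 = x^3 + 6 x + 8 mod 19:
  x = 2: RHS = 9, y in [3, 16]  -> 2 point(s)
  x = 4: RHS = 1, y in [1, 18]  -> 2 point(s)
  x = 5: RHS = 11, y in [7, 12]  -> 2 point(s)
  x = 8: RHS = 17, y in [6, 13]  -> 2 point(s)
  x = 10: RHS = 4, y in [2, 17]  -> 2 point(s)
  x = 14: RHS = 5, y in [9, 10]  -> 2 point(s)
  x = 16: RHS = 1, y in [1, 18]  -> 2 point(s)
  x = 17: RHS = 7, y in [8, 11]  -> 2 point(s)
  x = 18: RHS = 1, y in [1, 18]  -> 2 point(s)
Affine points: 18. Add the point at infinity: total = 19.

#E(F_19) = 19


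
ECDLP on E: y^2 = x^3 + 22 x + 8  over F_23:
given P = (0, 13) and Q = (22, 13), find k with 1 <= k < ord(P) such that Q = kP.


Enumerate multiples of P until we hit Q = (22, 13):
  1P = (0, 13)
  2P = (18, 16)
  3P = (21, 18)
  4P = (14, 22)
  5P = (10, 20)
  6P = (22, 13)
Match found at i = 6.

k = 6


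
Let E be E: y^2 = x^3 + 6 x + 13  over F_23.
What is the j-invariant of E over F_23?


Delta = -16(4 a^3 + 27 b^2) mod 23 = 16
-1728 * (4 a)^3 = -1728 * (4*6)^3 mod 23 = 20
j = 20 * 16^(-1) mod 23 = 7

j = 7 (mod 23)


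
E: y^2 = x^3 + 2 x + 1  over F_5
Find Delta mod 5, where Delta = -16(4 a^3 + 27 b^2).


4 a^3 + 27 b^2 = 4*2^3 + 27*1^2 = 32 + 27 = 59
Delta = -16 * (59) = -944
Delta mod 5 = 1

Delta = 1 (mod 5)


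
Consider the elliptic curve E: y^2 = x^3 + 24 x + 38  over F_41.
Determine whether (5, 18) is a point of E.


Check whether y^2 = x^3 + 24 x + 38 (mod 41) for (x, y) = (5, 18).
LHS: y^2 = 18^2 mod 41 = 37
RHS: x^3 + 24 x + 38 = 5^3 + 24*5 + 38 mod 41 = 37
LHS = RHS

Yes, on the curve


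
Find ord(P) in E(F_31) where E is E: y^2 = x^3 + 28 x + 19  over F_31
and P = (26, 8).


Compute successive multiples of P until we hit O:
  1P = (26, 8)
  2P = (7, 0)
  3P = (26, 23)
  4P = O

ord(P) = 4


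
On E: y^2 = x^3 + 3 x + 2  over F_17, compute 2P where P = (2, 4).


Doubling: s = (3 x1^2 + a) / (2 y1)
s = (3*2^2 + 3) / (2*4) mod 17 = 4
x3 = s^2 - 2 x1 mod 17 = 4^2 - 2*2 = 12
y3 = s (x1 - x3) - y1 mod 17 = 4 * (2 - 12) - 4 = 7

2P = (12, 7)


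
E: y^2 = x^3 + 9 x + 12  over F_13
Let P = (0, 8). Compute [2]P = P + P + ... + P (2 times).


k = 2 = 10_2 (binary, LSB first: 01)
Double-and-add from P = (0, 8):
  bit 0 = 0: acc unchanged = O
  bit 1 = 1: acc = O + (9, 4) = (9, 4)

2P = (9, 4)


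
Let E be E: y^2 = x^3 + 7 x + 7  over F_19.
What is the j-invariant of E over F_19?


Delta = -16(4 a^3 + 27 b^2) mod 19 = 10
-1728 * (4 a)^3 = -1728 * (4*7)^3 mod 19 = 7
j = 7 * 10^(-1) mod 19 = 14

j = 14 (mod 19)


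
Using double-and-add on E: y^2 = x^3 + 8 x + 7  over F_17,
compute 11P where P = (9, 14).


k = 11 = 1011_2 (binary, LSB first: 1101)
Double-and-add from P = (9, 14):
  bit 0 = 1: acc = O + (9, 14) = (9, 14)
  bit 1 = 1: acc = (9, 14) + (7, 10) = (5, 11)
  bit 2 = 0: acc unchanged = (5, 11)
  bit 3 = 1: acc = (5, 11) + (13, 9) = (15, 0)

11P = (15, 0)


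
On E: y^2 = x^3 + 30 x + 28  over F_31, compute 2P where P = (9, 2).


Doubling: s = (3 x1^2 + a) / (2 y1)
s = (3*9^2 + 30) / (2*2) mod 31 = 14
x3 = s^2 - 2 x1 mod 31 = 14^2 - 2*9 = 23
y3 = s (x1 - x3) - y1 mod 31 = 14 * (9 - 23) - 2 = 19

2P = (23, 19)


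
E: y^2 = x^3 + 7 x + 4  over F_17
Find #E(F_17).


For each x in F_17, count y with y^2 = x^3 + 7 x + 4 mod 17:
  x = 0: RHS = 4, y in [2, 15]  -> 2 point(s)
  x = 2: RHS = 9, y in [3, 14]  -> 2 point(s)
  x = 3: RHS = 1, y in [1, 16]  -> 2 point(s)
  x = 11: RHS = 1, y in [1, 16]  -> 2 point(s)
  x = 15: RHS = 16, y in [4, 13]  -> 2 point(s)
  x = 16: RHS = 13, y in [8, 9]  -> 2 point(s)
Affine points: 12. Add the point at infinity: total = 13.

#E(F_17) = 13


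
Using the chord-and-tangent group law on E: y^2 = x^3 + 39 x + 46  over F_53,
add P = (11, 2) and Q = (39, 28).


P != Q, so use the chord formula.
s = (y2 - y1) / (x2 - x1) = (26) / (28) mod 53 = 35
x3 = s^2 - x1 - x2 mod 53 = 35^2 - 11 - 39 = 9
y3 = s (x1 - x3) - y1 mod 53 = 35 * (11 - 9) - 2 = 15

P + Q = (9, 15)


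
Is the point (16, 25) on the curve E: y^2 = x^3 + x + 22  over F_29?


Check whether y^2 = x^3 + 1 x + 22 (mod 29) for (x, y) = (16, 25).
LHS: y^2 = 25^2 mod 29 = 16
RHS: x^3 + 1 x + 22 = 16^3 + 1*16 + 22 mod 29 = 16
LHS = RHS

Yes, on the curve


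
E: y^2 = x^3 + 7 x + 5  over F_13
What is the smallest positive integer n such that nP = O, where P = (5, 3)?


Compute successive multiples of P until we hit O:
  1P = (5, 3)
  2P = (2, 12)
  3P = (2, 1)
  4P = (5, 10)
  5P = O

ord(P) = 5


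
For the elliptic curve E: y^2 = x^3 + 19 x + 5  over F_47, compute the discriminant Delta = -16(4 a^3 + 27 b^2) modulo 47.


4 a^3 + 27 b^2 = 4*19^3 + 27*5^2 = 27436 + 675 = 28111
Delta = -16 * (28111) = -449776
Delta mod 47 = 14

Delta = 14 (mod 47)


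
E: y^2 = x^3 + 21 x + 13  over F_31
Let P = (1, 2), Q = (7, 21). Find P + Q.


P != Q, so use the chord formula.
s = (y2 - y1) / (x2 - x1) = (19) / (6) mod 31 = 29
x3 = s^2 - x1 - x2 mod 31 = 29^2 - 1 - 7 = 27
y3 = s (x1 - x3) - y1 mod 31 = 29 * (1 - 27) - 2 = 19

P + Q = (27, 19)


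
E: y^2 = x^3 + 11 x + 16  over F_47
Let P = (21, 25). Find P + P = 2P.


Doubling: s = (3 x1^2 + a) / (2 y1)
s = (3*21^2 + 11) / (2*25) mod 47 = 6
x3 = s^2 - 2 x1 mod 47 = 6^2 - 2*21 = 41
y3 = s (x1 - x3) - y1 mod 47 = 6 * (21 - 41) - 25 = 43

2P = (41, 43)


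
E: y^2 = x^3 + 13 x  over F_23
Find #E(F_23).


For each x in F_23, count y with y^2 = x^3 + 13 x + 0 mod 23:
  x = 0: RHS = 0, y in [0]  -> 1 point(s)
  x = 4: RHS = 1, y in [1, 22]  -> 2 point(s)
  x = 5: RHS = 6, y in [11, 12]  -> 2 point(s)
  x = 6: RHS = 18, y in [8, 15]  -> 2 point(s)
  x = 8: RHS = 18, y in [8, 15]  -> 2 point(s)
  x = 9: RHS = 18, y in [8, 15]  -> 2 point(s)
  x = 10: RHS = 3, y in [7, 16]  -> 2 point(s)
  x = 11: RHS = 2, y in [5, 18]  -> 2 point(s)
  x = 16: RHS = 3, y in [7, 16]  -> 2 point(s)
  x = 20: RHS = 3, y in [7, 16]  -> 2 point(s)
  x = 21: RHS = 12, y in [9, 14]  -> 2 point(s)
  x = 22: RHS = 9, y in [3, 20]  -> 2 point(s)
Affine points: 23. Add the point at infinity: total = 24.

#E(F_23) = 24


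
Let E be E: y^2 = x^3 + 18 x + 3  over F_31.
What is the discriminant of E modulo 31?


4 a^3 + 27 b^2 = 4*18^3 + 27*3^2 = 23328 + 243 = 23571
Delta = -16 * (23571) = -377136
Delta mod 31 = 10

Delta = 10 (mod 31)


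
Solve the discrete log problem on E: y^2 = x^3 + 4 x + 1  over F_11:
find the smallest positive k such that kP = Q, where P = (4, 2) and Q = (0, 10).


Enumerate multiples of P until we hit Q = (0, 10):
  1P = (4, 2)
  2P = (7, 3)
  3P = (5, 5)
  4P = (0, 10)
Match found at i = 4.

k = 4


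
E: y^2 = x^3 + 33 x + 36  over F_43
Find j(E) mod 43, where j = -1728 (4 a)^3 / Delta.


Delta = -16(4 a^3 + 27 b^2) mod 43 = 4
-1728 * (4 a)^3 = -1728 * (4*33)^3 mod 43 = 42
j = 42 * 4^(-1) mod 43 = 32

j = 32 (mod 43)


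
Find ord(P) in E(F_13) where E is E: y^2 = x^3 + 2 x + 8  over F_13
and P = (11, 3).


Compute successive multiples of P until we hit O:
  1P = (11, 3)
  2P = (8, 4)
  3P = (10, 1)
  4P = (9, 1)
  5P = (7, 1)
  6P = (5, 0)
  7P = (7, 12)
  8P = (9, 12)
  ... (continuing to 12P)
  12P = O

ord(P) = 12


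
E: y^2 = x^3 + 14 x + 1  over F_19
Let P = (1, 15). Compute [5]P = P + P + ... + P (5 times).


k = 5 = 101_2 (binary, LSB first: 101)
Double-and-add from P = (1, 15):
  bit 0 = 1: acc = O + (1, 15) = (1, 15)
  bit 1 = 0: acc unchanged = (1, 15)
  bit 2 = 1: acc = (1, 15) + (18, 9) = (9, 18)

5P = (9, 18)


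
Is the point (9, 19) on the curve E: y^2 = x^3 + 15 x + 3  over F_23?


Check whether y^2 = x^3 + 15 x + 3 (mod 23) for (x, y) = (9, 19).
LHS: y^2 = 19^2 mod 23 = 16
RHS: x^3 + 15 x + 3 = 9^3 + 15*9 + 3 mod 23 = 16
LHS = RHS

Yes, on the curve


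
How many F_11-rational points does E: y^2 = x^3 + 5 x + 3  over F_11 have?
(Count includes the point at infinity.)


For each x in F_11, count y with y^2 = x^3 + 5 x + 3 mod 11:
  x = 0: RHS = 3, y in [5, 6]  -> 2 point(s)
  x = 1: RHS = 9, y in [3, 8]  -> 2 point(s)
  x = 3: RHS = 1, y in [1, 10]  -> 2 point(s)
  x = 8: RHS = 5, y in [4, 7]  -> 2 point(s)
Affine points: 8. Add the point at infinity: total = 9.

#E(F_11) = 9


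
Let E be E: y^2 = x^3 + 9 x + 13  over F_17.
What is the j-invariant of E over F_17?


Delta = -16(4 a^3 + 27 b^2) mod 17 = 16
-1728 * (4 a)^3 = -1728 * (4*9)^3 mod 17 = 14
j = 14 * 16^(-1) mod 17 = 3

j = 3 (mod 17)


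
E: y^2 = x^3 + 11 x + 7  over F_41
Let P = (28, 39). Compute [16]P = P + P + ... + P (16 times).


k = 16 = 10000_2 (binary, LSB first: 00001)
Double-and-add from P = (28, 39):
  bit 0 = 0: acc unchanged = O
  bit 1 = 0: acc unchanged = O
  bit 2 = 0: acc unchanged = O
  bit 3 = 0: acc unchanged = O
  bit 4 = 1: acc = O + (32, 32) = (32, 32)

16P = (32, 32)


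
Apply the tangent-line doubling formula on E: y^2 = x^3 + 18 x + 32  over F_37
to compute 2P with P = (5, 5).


Doubling: s = (3 x1^2 + a) / (2 y1)
s = (3*5^2 + 18) / (2*5) mod 37 = 13
x3 = s^2 - 2 x1 mod 37 = 13^2 - 2*5 = 11
y3 = s (x1 - x3) - y1 mod 37 = 13 * (5 - 11) - 5 = 28

2P = (11, 28)


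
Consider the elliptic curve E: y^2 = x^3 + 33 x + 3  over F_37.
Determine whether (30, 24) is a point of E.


Check whether y^2 = x^3 + 33 x + 3 (mod 37) for (x, y) = (30, 24).
LHS: y^2 = 24^2 mod 37 = 21
RHS: x^3 + 33 x + 3 = 30^3 + 33*30 + 3 mod 37 = 21
LHS = RHS

Yes, on the curve


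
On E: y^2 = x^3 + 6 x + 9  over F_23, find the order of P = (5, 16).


Compute successive multiples of P until we hit O:
  1P = (5, 16)
  2P = (2, 11)
  3P = (6, 13)
  4P = (21, 9)
  5P = (21, 14)
  6P = (6, 10)
  7P = (2, 12)
  8P = (5, 7)
  ... (continuing to 9P)
  9P = O

ord(P) = 9


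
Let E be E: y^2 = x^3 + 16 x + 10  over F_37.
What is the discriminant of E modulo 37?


4 a^3 + 27 b^2 = 4*16^3 + 27*10^2 = 16384 + 2700 = 19084
Delta = -16 * (19084) = -305344
Delta mod 37 = 17

Delta = 17 (mod 37)


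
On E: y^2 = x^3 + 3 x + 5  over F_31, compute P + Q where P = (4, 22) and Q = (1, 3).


P != Q, so use the chord formula.
s = (y2 - y1) / (x2 - x1) = (12) / (28) mod 31 = 27
x3 = s^2 - x1 - x2 mod 31 = 27^2 - 4 - 1 = 11
y3 = s (x1 - x3) - y1 mod 31 = 27 * (4 - 11) - 22 = 6

P + Q = (11, 6)


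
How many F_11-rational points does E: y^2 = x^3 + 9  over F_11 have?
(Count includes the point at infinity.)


For each x in F_11, count y with y^2 = x^3 + 0 x + 9 mod 11:
  x = 0: RHS = 9, y in [3, 8]  -> 2 point(s)
  x = 3: RHS = 3, y in [5, 6]  -> 2 point(s)
  x = 6: RHS = 5, y in [4, 7]  -> 2 point(s)
  x = 7: RHS = 0, y in [0]  -> 1 point(s)
  x = 8: RHS = 4, y in [2, 9]  -> 2 point(s)
  x = 9: RHS = 1, y in [1, 10]  -> 2 point(s)
Affine points: 11. Add the point at infinity: total = 12.

#E(F_11) = 12


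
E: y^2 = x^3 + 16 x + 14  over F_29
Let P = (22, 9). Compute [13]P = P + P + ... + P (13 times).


k = 13 = 1101_2 (binary, LSB first: 1011)
Double-and-add from P = (22, 9):
  bit 0 = 1: acc = O + (22, 9) = (22, 9)
  bit 1 = 0: acc unchanged = (22, 9)
  bit 2 = 1: acc = (22, 9) + (6, 6) = (5, 25)
  bit 3 = 1: acc = (5, 25) + (11, 10) = (12, 7)

13P = (12, 7)


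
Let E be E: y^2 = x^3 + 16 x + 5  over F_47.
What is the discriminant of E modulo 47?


4 a^3 + 27 b^2 = 4*16^3 + 27*5^2 = 16384 + 675 = 17059
Delta = -16 * (17059) = -272944
Delta mod 47 = 32

Delta = 32 (mod 47)


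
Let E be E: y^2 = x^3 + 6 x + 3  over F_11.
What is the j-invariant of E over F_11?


Delta = -16(4 a^3 + 27 b^2) mod 11 = 9
-1728 * (4 a)^3 = -1728 * (4*6)^3 mod 11 = 3
j = 3 * 9^(-1) mod 11 = 4

j = 4 (mod 11)


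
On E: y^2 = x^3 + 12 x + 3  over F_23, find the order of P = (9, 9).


Compute successive multiples of P until we hit O:
  1P = (9, 9)
  2P = (7, 4)
  3P = (19, 12)
  4P = (22, 17)
  5P = (0, 16)
  6P = (20, 20)
  7P = (18, 5)
  8P = (5, 2)
  ... (continuing to 30P)
  30P = O

ord(P) = 30


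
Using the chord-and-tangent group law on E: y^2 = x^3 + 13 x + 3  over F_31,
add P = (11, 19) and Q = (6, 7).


P != Q, so use the chord formula.
s = (y2 - y1) / (x2 - x1) = (19) / (26) mod 31 = 21
x3 = s^2 - x1 - x2 mod 31 = 21^2 - 11 - 6 = 21
y3 = s (x1 - x3) - y1 mod 31 = 21 * (11 - 21) - 19 = 19

P + Q = (21, 19)


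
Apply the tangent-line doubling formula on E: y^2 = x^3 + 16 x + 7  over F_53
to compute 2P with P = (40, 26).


Doubling: s = (3 x1^2 + a) / (2 y1)
s = (3*40^2 + 16) / (2*26) mod 53 = 7
x3 = s^2 - 2 x1 mod 53 = 7^2 - 2*40 = 22
y3 = s (x1 - x3) - y1 mod 53 = 7 * (40 - 22) - 26 = 47

2P = (22, 47)


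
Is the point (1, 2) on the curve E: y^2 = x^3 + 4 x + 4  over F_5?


Check whether y^2 = x^3 + 4 x + 4 (mod 5) for (x, y) = (1, 2).
LHS: y^2 = 2^2 mod 5 = 4
RHS: x^3 + 4 x + 4 = 1^3 + 4*1 + 4 mod 5 = 4
LHS = RHS

Yes, on the curve


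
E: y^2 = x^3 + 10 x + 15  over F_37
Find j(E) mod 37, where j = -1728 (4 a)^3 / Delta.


Delta = -16(4 a^3 + 27 b^2) mod 37 = 9
-1728 * (4 a)^3 = -1728 * (4*10)^3 mod 37 = 1
j = 1 * 9^(-1) mod 37 = 33

j = 33 (mod 37)


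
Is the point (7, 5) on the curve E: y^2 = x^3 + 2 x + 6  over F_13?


Check whether y^2 = x^3 + 2 x + 6 (mod 13) for (x, y) = (7, 5).
LHS: y^2 = 5^2 mod 13 = 12
RHS: x^3 + 2 x + 6 = 7^3 + 2*7 + 6 mod 13 = 12
LHS = RHS

Yes, on the curve


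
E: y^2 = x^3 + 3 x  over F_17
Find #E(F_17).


For each x in F_17, count y with y^2 = x^3 + 3 x + 0 mod 17:
  x = 0: RHS = 0, y in [0]  -> 1 point(s)
  x = 1: RHS = 4, y in [2, 15]  -> 2 point(s)
  x = 3: RHS = 2, y in [6, 11]  -> 2 point(s)
  x = 4: RHS = 8, y in [5, 12]  -> 2 point(s)
  x = 5: RHS = 4, y in [2, 15]  -> 2 point(s)
  x = 6: RHS = 13, y in [8, 9]  -> 2 point(s)
  x = 8: RHS = 9, y in [3, 14]  -> 2 point(s)
  x = 9: RHS = 8, y in [5, 12]  -> 2 point(s)
  x = 11: RHS = 4, y in [2, 15]  -> 2 point(s)
  x = 12: RHS = 13, y in [8, 9]  -> 2 point(s)
  x = 13: RHS = 9, y in [3, 14]  -> 2 point(s)
  x = 14: RHS = 15, y in [7, 10]  -> 2 point(s)
  x = 16: RHS = 13, y in [8, 9]  -> 2 point(s)
Affine points: 25. Add the point at infinity: total = 26.

#E(F_17) = 26


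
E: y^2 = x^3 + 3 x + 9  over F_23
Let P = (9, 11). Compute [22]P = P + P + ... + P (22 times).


k = 22 = 10110_2 (binary, LSB first: 01101)
Double-and-add from P = (9, 11):
  bit 0 = 0: acc unchanged = O
  bit 1 = 1: acc = O + (8, 19) = (8, 19)
  bit 2 = 1: acc = (8, 19) + (15, 5) = (4, 19)
  bit 3 = 0: acc unchanged = (4, 19)
  bit 4 = 1: acc = (4, 19) + (14, 14) = (11, 19)

22P = (11, 19)


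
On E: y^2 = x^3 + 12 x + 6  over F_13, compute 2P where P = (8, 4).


Doubling: s = (3 x1^2 + a) / (2 y1)
s = (3*8^2 + 12) / (2*4) mod 13 = 6
x3 = s^2 - 2 x1 mod 13 = 6^2 - 2*8 = 7
y3 = s (x1 - x3) - y1 mod 13 = 6 * (8 - 7) - 4 = 2

2P = (7, 2)


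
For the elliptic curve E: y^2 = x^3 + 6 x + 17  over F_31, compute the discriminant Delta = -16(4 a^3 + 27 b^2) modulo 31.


4 a^3 + 27 b^2 = 4*6^3 + 27*17^2 = 864 + 7803 = 8667
Delta = -16 * (8667) = -138672
Delta mod 31 = 22

Delta = 22 (mod 31)


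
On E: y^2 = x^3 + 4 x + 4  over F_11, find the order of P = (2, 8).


Compute successive multiples of P until we hit O:
  1P = (2, 8)
  2P = (8, 8)
  3P = (1, 3)
  4P = (0, 2)
  5P = (7, 10)
  6P = (7, 1)
  7P = (0, 9)
  8P = (1, 8)
  ... (continuing to 11P)
  11P = O

ord(P) = 11


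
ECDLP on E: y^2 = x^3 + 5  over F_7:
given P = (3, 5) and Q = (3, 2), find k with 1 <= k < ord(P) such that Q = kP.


Enumerate multiples of P until we hit Q = (3, 2):
  1P = (3, 5)
  2P = (5, 5)
  3P = (6, 2)
  4P = (6, 5)
  5P = (5, 2)
  6P = (3, 2)
Match found at i = 6.

k = 6


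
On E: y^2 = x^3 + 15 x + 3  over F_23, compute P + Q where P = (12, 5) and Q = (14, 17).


P != Q, so use the chord formula.
s = (y2 - y1) / (x2 - x1) = (12) / (2) mod 23 = 6
x3 = s^2 - x1 - x2 mod 23 = 6^2 - 12 - 14 = 10
y3 = s (x1 - x3) - y1 mod 23 = 6 * (12 - 10) - 5 = 7

P + Q = (10, 7)


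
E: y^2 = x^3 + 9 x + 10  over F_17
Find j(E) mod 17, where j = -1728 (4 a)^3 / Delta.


Delta = -16(4 a^3 + 27 b^2) mod 17 = 6
-1728 * (4 a)^3 = -1728 * (4*9)^3 mod 17 = 14
j = 14 * 6^(-1) mod 17 = 8

j = 8 (mod 17)


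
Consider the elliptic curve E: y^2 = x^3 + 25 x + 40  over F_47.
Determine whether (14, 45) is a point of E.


Check whether y^2 = x^3 + 25 x + 40 (mod 47) for (x, y) = (14, 45).
LHS: y^2 = 45^2 mod 47 = 4
RHS: x^3 + 25 x + 40 = 14^3 + 25*14 + 40 mod 47 = 32
LHS != RHS

No, not on the curve


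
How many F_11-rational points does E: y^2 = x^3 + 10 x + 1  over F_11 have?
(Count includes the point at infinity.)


For each x in F_11, count y with y^2 = x^3 + 10 x + 1 mod 11:
  x = 0: RHS = 1, y in [1, 10]  -> 2 point(s)
  x = 1: RHS = 1, y in [1, 10]  -> 2 point(s)
  x = 3: RHS = 3, y in [5, 6]  -> 2 point(s)
  x = 5: RHS = 0, y in [0]  -> 1 point(s)
  x = 10: RHS = 1, y in [1, 10]  -> 2 point(s)
Affine points: 9. Add the point at infinity: total = 10.

#E(F_11) = 10


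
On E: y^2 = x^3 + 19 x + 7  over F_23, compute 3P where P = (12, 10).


k = 3 = 11_2 (binary, LSB first: 11)
Double-and-add from P = (12, 10):
  bit 0 = 1: acc = O + (12, 10) = (12, 10)
  bit 1 = 1: acc = (12, 10) + (8, 2) = (7, 0)

3P = (7, 0)


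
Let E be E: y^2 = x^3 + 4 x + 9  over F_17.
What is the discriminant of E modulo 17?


4 a^3 + 27 b^2 = 4*4^3 + 27*9^2 = 256 + 2187 = 2443
Delta = -16 * (2443) = -39088
Delta mod 17 = 12

Delta = 12 (mod 17)


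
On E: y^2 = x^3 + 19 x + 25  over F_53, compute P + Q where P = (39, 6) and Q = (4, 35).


P != Q, so use the chord formula.
s = (y2 - y1) / (x2 - x1) = (29) / (18) mod 53 = 34
x3 = s^2 - x1 - x2 mod 53 = 34^2 - 39 - 4 = 0
y3 = s (x1 - x3) - y1 mod 53 = 34 * (39 - 0) - 6 = 48

P + Q = (0, 48)


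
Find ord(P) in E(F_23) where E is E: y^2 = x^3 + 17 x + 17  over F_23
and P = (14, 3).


Compute successive multiples of P until we hit O:
  1P = (14, 3)
  2P = (20, 13)
  3P = (2, 17)
  4P = (9, 18)
  5P = (9, 5)
  6P = (2, 6)
  7P = (20, 10)
  8P = (14, 20)
  ... (continuing to 9P)
  9P = O

ord(P) = 9


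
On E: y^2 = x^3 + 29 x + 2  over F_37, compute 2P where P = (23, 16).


Doubling: s = (3 x1^2 + a) / (2 y1)
s = (3*23^2 + 29) / (2*16) mod 37 = 32
x3 = s^2 - 2 x1 mod 37 = 32^2 - 2*23 = 16
y3 = s (x1 - x3) - y1 mod 37 = 32 * (23 - 16) - 16 = 23

2P = (16, 23)


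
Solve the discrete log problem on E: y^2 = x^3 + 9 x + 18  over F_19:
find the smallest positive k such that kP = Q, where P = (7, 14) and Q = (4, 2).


Enumerate multiples of P until we hit Q = (4, 2):
  1P = (7, 14)
  2P = (12, 7)
  3P = (5, 6)
  4P = (4, 17)
  5P = (9, 7)
  6P = (1, 3)
  7P = (17, 12)
  8P = (11, 2)
  9P = (10, 14)
  10P = (2, 5)
  11P = (14, 0)
  12P = (2, 14)
  13P = (10, 5)
  14P = (11, 17)
  15P = (17, 7)
  16P = (1, 16)
  17P = (9, 12)
  18P = (4, 2)
Match found at i = 18.

k = 18


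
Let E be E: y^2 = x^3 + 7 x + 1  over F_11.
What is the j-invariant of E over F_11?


Delta = -16(4 a^3 + 27 b^2) mod 11 = 1
-1728 * (4 a)^3 = -1728 * (4*7)^3 mod 11 = 4
j = 4 * 1^(-1) mod 11 = 4

j = 4 (mod 11)


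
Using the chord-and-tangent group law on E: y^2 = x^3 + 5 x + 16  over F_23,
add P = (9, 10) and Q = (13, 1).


P != Q, so use the chord formula.
s = (y2 - y1) / (x2 - x1) = (14) / (4) mod 23 = 15
x3 = s^2 - x1 - x2 mod 23 = 15^2 - 9 - 13 = 19
y3 = s (x1 - x3) - y1 mod 23 = 15 * (9 - 19) - 10 = 1

P + Q = (19, 1)


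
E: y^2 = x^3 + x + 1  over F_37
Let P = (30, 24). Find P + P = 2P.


Doubling: s = (3 x1^2 + a) / (2 y1)
s = (3*30^2 + 1) / (2*24) mod 37 = 0
x3 = s^2 - 2 x1 mod 37 = 0^2 - 2*30 = 14
y3 = s (x1 - x3) - y1 mod 37 = 0 * (30 - 14) - 24 = 13

2P = (14, 13)


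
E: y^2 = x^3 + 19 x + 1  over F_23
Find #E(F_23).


For each x in F_23, count y with y^2 = x^3 + 19 x + 1 mod 23:
  x = 0: RHS = 1, y in [1, 22]  -> 2 point(s)
  x = 2: RHS = 1, y in [1, 22]  -> 2 point(s)
  x = 3: RHS = 16, y in [4, 19]  -> 2 point(s)
  x = 4: RHS = 3, y in [7, 16]  -> 2 point(s)
  x = 6: RHS = 9, y in [3, 20]  -> 2 point(s)
  x = 9: RHS = 4, y in [2, 21]  -> 2 point(s)
  x = 10: RHS = 18, y in [8, 15]  -> 2 point(s)
  x = 11: RHS = 0, y in [0]  -> 1 point(s)
  x = 12: RHS = 2, y in [5, 18]  -> 2 point(s)
  x = 15: RHS = 4, y in [2, 21]  -> 2 point(s)
  x = 16: RHS = 8, y in [10, 13]  -> 2 point(s)
  x = 17: RHS = 16, y in [4, 19]  -> 2 point(s)
  x = 20: RHS = 9, y in [3, 20]  -> 2 point(s)
  x = 21: RHS = 1, y in [1, 22]  -> 2 point(s)
  x = 22: RHS = 4, y in [2, 21]  -> 2 point(s)
Affine points: 29. Add the point at infinity: total = 30.

#E(F_23) = 30


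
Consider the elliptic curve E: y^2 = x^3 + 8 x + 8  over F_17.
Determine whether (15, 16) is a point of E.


Check whether y^2 = x^3 + 8 x + 8 (mod 17) for (x, y) = (15, 16).
LHS: y^2 = 16^2 mod 17 = 1
RHS: x^3 + 8 x + 8 = 15^3 + 8*15 + 8 mod 17 = 1
LHS = RHS

Yes, on the curve


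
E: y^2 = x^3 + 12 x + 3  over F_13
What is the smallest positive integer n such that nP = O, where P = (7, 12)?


Compute successive multiples of P until we hit O:
  1P = (7, 12)
  2P = (11, 7)
  3P = (12, 4)
  4P = (8, 0)
  5P = (12, 9)
  6P = (11, 6)
  7P = (7, 1)
  8P = O

ord(P) = 8


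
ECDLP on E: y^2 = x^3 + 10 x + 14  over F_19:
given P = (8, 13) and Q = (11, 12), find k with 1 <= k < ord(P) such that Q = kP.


Enumerate multiples of P until we hit Q = (11, 12):
  1P = (8, 13)
  2P = (4, 2)
  3P = (11, 12)
Match found at i = 3.

k = 3


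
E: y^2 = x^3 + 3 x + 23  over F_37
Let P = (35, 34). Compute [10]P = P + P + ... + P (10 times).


k = 10 = 1010_2 (binary, LSB first: 0101)
Double-and-add from P = (35, 34):
  bit 0 = 0: acc unchanged = O
  bit 1 = 1: acc = O + (1, 29) = (1, 29)
  bit 2 = 0: acc unchanged = (1, 29)
  bit 3 = 1: acc = (1, 29) + (18, 27) = (28, 9)

10P = (28, 9)


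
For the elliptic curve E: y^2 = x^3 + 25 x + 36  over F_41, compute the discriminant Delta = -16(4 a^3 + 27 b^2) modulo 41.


4 a^3 + 27 b^2 = 4*25^3 + 27*36^2 = 62500 + 34992 = 97492
Delta = -16 * (97492) = -1559872
Delta mod 41 = 14

Delta = 14 (mod 41)


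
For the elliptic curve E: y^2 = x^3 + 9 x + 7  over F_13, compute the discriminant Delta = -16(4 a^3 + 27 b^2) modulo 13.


4 a^3 + 27 b^2 = 4*9^3 + 27*7^2 = 2916 + 1323 = 4239
Delta = -16 * (4239) = -67824
Delta mod 13 = 10

Delta = 10 (mod 13)


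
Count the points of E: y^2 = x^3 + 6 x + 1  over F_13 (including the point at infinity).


For each x in F_13, count y with y^2 = x^3 + 6 x + 1 mod 13:
  x = 0: RHS = 1, y in [1, 12]  -> 2 point(s)
  x = 5: RHS = 0, y in [0]  -> 1 point(s)
  x = 7: RHS = 9, y in [3, 10]  -> 2 point(s)
  x = 9: RHS = 4, y in [2, 11]  -> 2 point(s)
Affine points: 7. Add the point at infinity: total = 8.

#E(F_13) = 8


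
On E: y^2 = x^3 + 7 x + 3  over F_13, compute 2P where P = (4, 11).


Doubling: s = (3 x1^2 + a) / (2 y1)
s = (3*4^2 + 7) / (2*11) mod 13 = 9
x3 = s^2 - 2 x1 mod 13 = 9^2 - 2*4 = 8
y3 = s (x1 - x3) - y1 mod 13 = 9 * (4 - 8) - 11 = 5

2P = (8, 5)


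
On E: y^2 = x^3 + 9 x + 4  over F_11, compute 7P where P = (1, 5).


k = 7 = 111_2 (binary, LSB first: 111)
Double-and-add from P = (1, 5):
  bit 0 = 1: acc = O + (1, 5) = (1, 5)
  bit 1 = 1: acc = (1, 5) + (10, 4) = (3, 5)
  bit 2 = 1: acc = (3, 5) + (7, 6) = (10, 7)

7P = (10, 7)


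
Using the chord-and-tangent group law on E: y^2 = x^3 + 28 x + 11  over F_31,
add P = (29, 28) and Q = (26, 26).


P != Q, so use the chord formula.
s = (y2 - y1) / (x2 - x1) = (29) / (28) mod 31 = 11
x3 = s^2 - x1 - x2 mod 31 = 11^2 - 29 - 26 = 4
y3 = s (x1 - x3) - y1 mod 31 = 11 * (29 - 4) - 28 = 30

P + Q = (4, 30)


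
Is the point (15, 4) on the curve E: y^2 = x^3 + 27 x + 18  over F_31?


Check whether y^2 = x^3 + 27 x + 18 (mod 31) for (x, y) = (15, 4).
LHS: y^2 = 4^2 mod 31 = 16
RHS: x^3 + 27 x + 18 = 15^3 + 27*15 + 18 mod 31 = 16
LHS = RHS

Yes, on the curve


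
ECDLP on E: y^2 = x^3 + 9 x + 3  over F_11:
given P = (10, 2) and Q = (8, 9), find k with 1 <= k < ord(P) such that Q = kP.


Enumerate multiples of P until we hit Q = (8, 9):
  1P = (10, 2)
  2P = (0, 6)
  3P = (6, 3)
  4P = (4, 2)
  5P = (8, 9)
Match found at i = 5.

k = 5


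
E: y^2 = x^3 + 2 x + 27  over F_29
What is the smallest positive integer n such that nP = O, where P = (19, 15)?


Compute successive multiples of P until we hit O:
  1P = (19, 15)
  2P = (19, 14)
  3P = O

ord(P) = 3


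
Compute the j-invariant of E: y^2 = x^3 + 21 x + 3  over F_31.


Delta = -16(4 a^3 + 27 b^2) mod 31 = 3
-1728 * (4 a)^3 = -1728 * (4*21)^3 mod 31 = 27
j = 27 * 3^(-1) mod 31 = 9

j = 9 (mod 31)


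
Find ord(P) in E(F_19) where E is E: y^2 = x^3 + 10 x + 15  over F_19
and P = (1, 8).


Compute successive multiples of P until we hit O:
  1P = (1, 8)
  2P = (2, 9)
  3P = (17, 14)
  4P = (5, 0)
  5P = (17, 5)
  6P = (2, 10)
  7P = (1, 11)
  8P = O

ord(P) = 8


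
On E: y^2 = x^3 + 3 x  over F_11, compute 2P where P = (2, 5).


Doubling: s = (3 x1^2 + a) / (2 y1)
s = (3*2^2 + 3) / (2*5) mod 11 = 7
x3 = s^2 - 2 x1 mod 11 = 7^2 - 2*2 = 1
y3 = s (x1 - x3) - y1 mod 11 = 7 * (2 - 1) - 5 = 2

2P = (1, 2)


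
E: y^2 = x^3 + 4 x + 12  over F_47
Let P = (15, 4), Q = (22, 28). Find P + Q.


P != Q, so use the chord formula.
s = (y2 - y1) / (x2 - x1) = (24) / (7) mod 47 = 37
x3 = s^2 - x1 - x2 mod 47 = 37^2 - 15 - 22 = 16
y3 = s (x1 - x3) - y1 mod 47 = 37 * (15 - 16) - 4 = 6

P + Q = (16, 6)


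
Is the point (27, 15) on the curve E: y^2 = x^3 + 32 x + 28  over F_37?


Check whether y^2 = x^3 + 32 x + 28 (mod 37) for (x, y) = (27, 15).
LHS: y^2 = 15^2 mod 37 = 3
RHS: x^3 + 32 x + 28 = 27^3 + 32*27 + 28 mod 37 = 3
LHS = RHS

Yes, on the curve


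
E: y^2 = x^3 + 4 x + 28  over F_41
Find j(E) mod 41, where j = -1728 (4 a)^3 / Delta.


Delta = -16(4 a^3 + 27 b^2) mod 41 = 17
-1728 * (4 a)^3 = -1728 * (4*4)^3 mod 41 = 24
j = 24 * 17^(-1) mod 41 = 40

j = 40 (mod 41)


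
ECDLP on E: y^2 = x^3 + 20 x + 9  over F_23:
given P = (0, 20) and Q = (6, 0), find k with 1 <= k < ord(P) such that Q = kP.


Enumerate multiples of P until we hit Q = (6, 0):
  1P = (0, 20)
  2P = (6, 0)
Match found at i = 2.

k = 2


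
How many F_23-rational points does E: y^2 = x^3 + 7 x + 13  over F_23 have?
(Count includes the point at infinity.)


For each x in F_23, count y with y^2 = x^3 + 7 x + 13 mod 23:
  x = 0: RHS = 13, y in [6, 17]  -> 2 point(s)
  x = 2: RHS = 12, y in [9, 14]  -> 2 point(s)
  x = 4: RHS = 13, y in [6, 17]  -> 2 point(s)
  x = 5: RHS = 12, y in [9, 14]  -> 2 point(s)
  x = 6: RHS = 18, y in [8, 15]  -> 2 point(s)
  x = 8: RHS = 6, y in [11, 12]  -> 2 point(s)
  x = 9: RHS = 0, y in [0]  -> 1 point(s)
  x = 10: RHS = 2, y in [5, 18]  -> 2 point(s)
  x = 11: RHS = 18, y in [8, 15]  -> 2 point(s)
  x = 12: RHS = 8, y in [10, 13]  -> 2 point(s)
  x = 13: RHS = 1, y in [1, 22]  -> 2 point(s)
  x = 14: RHS = 3, y in [7, 16]  -> 2 point(s)
  x = 16: RHS = 12, y in [9, 14]  -> 2 point(s)
  x = 17: RHS = 8, y in [10, 13]  -> 2 point(s)
  x = 19: RHS = 13, y in [6, 17]  -> 2 point(s)
Affine points: 29. Add the point at infinity: total = 30.

#E(F_23) = 30


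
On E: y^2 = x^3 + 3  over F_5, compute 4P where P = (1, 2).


k = 4 = 100_2 (binary, LSB first: 001)
Double-and-add from P = (1, 2):
  bit 0 = 0: acc unchanged = O
  bit 1 = 0: acc unchanged = O
  bit 2 = 1: acc = O + (2, 4) = (2, 4)

4P = (2, 4)


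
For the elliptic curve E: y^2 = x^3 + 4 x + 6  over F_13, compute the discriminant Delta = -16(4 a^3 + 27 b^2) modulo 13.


4 a^3 + 27 b^2 = 4*4^3 + 27*6^2 = 256 + 972 = 1228
Delta = -16 * (1228) = -19648
Delta mod 13 = 8

Delta = 8 (mod 13)


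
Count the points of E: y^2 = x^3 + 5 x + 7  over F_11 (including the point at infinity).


For each x in F_11, count y with y^2 = x^3 + 5 x + 7 mod 11:
  x = 2: RHS = 3, y in [5, 6]  -> 2 point(s)
  x = 3: RHS = 5, y in [4, 7]  -> 2 point(s)
  x = 4: RHS = 3, y in [5, 6]  -> 2 point(s)
  x = 5: RHS = 3, y in [5, 6]  -> 2 point(s)
  x = 6: RHS = 0, y in [0]  -> 1 point(s)
  x = 7: RHS = 0, y in [0]  -> 1 point(s)
  x = 8: RHS = 9, y in [3, 8]  -> 2 point(s)
  x = 9: RHS = 0, y in [0]  -> 1 point(s)
  x = 10: RHS = 1, y in [1, 10]  -> 2 point(s)
Affine points: 15. Add the point at infinity: total = 16.

#E(F_11) = 16


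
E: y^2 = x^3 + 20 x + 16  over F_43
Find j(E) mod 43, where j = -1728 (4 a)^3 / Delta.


Delta = -16(4 a^3 + 27 b^2) mod 43 = 5
-1728 * (4 a)^3 = -1728 * (4*20)^3 mod 43 = 8
j = 8 * 5^(-1) mod 43 = 36

j = 36 (mod 43)


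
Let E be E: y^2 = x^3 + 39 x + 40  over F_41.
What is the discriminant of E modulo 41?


4 a^3 + 27 b^2 = 4*39^3 + 27*40^2 = 237276 + 43200 = 280476
Delta = -16 * (280476) = -4487616
Delta mod 41 = 39

Delta = 39 (mod 41)


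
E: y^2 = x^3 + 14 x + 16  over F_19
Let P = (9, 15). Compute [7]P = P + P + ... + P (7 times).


k = 7 = 111_2 (binary, LSB first: 111)
Double-and-add from P = (9, 15):
  bit 0 = 1: acc = O + (9, 15) = (9, 15)
  bit 1 = 1: acc = (9, 15) + (18, 1) = (16, 17)
  bit 2 = 1: acc = (16, 17) + (3, 3) = (16, 2)

7P = (16, 2)


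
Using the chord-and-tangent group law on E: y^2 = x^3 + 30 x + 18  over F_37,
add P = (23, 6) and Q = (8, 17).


P != Q, so use the chord formula.
s = (y2 - y1) / (x2 - x1) = (11) / (22) mod 37 = 19
x3 = s^2 - x1 - x2 mod 37 = 19^2 - 23 - 8 = 34
y3 = s (x1 - x3) - y1 mod 37 = 19 * (23 - 34) - 6 = 7

P + Q = (34, 7)


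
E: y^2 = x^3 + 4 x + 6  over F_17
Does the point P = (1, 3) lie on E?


Check whether y^2 = x^3 + 4 x + 6 (mod 17) for (x, y) = (1, 3).
LHS: y^2 = 3^2 mod 17 = 9
RHS: x^3 + 4 x + 6 = 1^3 + 4*1 + 6 mod 17 = 11
LHS != RHS

No, not on the curve


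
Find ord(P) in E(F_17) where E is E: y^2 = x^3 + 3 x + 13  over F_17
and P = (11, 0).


Compute successive multiples of P until we hit O:
  1P = (11, 0)
  2P = O

ord(P) = 2


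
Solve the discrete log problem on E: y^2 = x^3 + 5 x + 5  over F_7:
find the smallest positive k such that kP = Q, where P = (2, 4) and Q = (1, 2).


Enumerate multiples of P until we hit Q = (1, 2):
  1P = (2, 4)
  2P = (5, 1)
  3P = (1, 2)
Match found at i = 3.

k = 3


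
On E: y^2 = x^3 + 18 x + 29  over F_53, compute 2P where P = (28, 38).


Doubling: s = (3 x1^2 + a) / (2 y1)
s = (3*28^2 + 18) / (2*38) mod 53 = 27
x3 = s^2 - 2 x1 mod 53 = 27^2 - 2*28 = 37
y3 = s (x1 - x3) - y1 mod 53 = 27 * (28 - 37) - 38 = 37

2P = (37, 37)


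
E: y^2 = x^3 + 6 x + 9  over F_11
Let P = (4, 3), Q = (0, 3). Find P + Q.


P != Q, so use the chord formula.
s = (y2 - y1) / (x2 - x1) = (0) / (7) mod 11 = 0
x3 = s^2 - x1 - x2 mod 11 = 0^2 - 4 - 0 = 7
y3 = s (x1 - x3) - y1 mod 11 = 0 * (4 - 7) - 3 = 8

P + Q = (7, 8)


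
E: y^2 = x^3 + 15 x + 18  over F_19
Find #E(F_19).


For each x in F_19, count y with y^2 = x^3 + 15 x + 18 mod 19:
  x = 4: RHS = 9, y in [3, 16]  -> 2 point(s)
  x = 5: RHS = 9, y in [3, 16]  -> 2 point(s)
  x = 6: RHS = 1, y in [1, 18]  -> 2 point(s)
  x = 8: RHS = 4, y in [2, 17]  -> 2 point(s)
  x = 10: RHS = 9, y in [3, 16]  -> 2 point(s)
  x = 12: RHS = 7, y in [8, 11]  -> 2 point(s)
  x = 13: RHS = 16, y in [4, 15]  -> 2 point(s)
Affine points: 14. Add the point at infinity: total = 15.

#E(F_19) = 15


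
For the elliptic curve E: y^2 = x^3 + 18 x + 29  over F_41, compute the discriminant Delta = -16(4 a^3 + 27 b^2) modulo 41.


4 a^3 + 27 b^2 = 4*18^3 + 27*29^2 = 23328 + 22707 = 46035
Delta = -16 * (46035) = -736560
Delta mod 41 = 5

Delta = 5 (mod 41)


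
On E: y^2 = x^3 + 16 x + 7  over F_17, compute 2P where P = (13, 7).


Doubling: s = (3 x1^2 + a) / (2 y1)
s = (3*13^2 + 16) / (2*7) mod 17 = 7
x3 = s^2 - 2 x1 mod 17 = 7^2 - 2*13 = 6
y3 = s (x1 - x3) - y1 mod 17 = 7 * (13 - 6) - 7 = 8

2P = (6, 8)


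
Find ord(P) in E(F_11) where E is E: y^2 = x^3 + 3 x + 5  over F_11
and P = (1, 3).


Compute successive multiples of P until we hit O:
  1P = (1, 3)
  2P = (10, 10)
  3P = (4, 2)
  4P = (0, 4)
  5P = (0, 7)
  6P = (4, 9)
  7P = (10, 1)
  8P = (1, 8)
  ... (continuing to 9P)
  9P = O

ord(P) = 9


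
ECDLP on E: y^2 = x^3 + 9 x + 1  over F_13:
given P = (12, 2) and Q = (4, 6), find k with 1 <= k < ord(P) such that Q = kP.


Enumerate multiples of P until we hit Q = (4, 6):
  1P = (12, 2)
  2P = (11, 1)
  3P = (4, 6)
Match found at i = 3.

k = 3


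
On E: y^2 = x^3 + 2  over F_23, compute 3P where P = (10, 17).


k = 3 = 11_2 (binary, LSB first: 11)
Double-and-add from P = (10, 17):
  bit 0 = 1: acc = O + (10, 17) = (10, 17)
  bit 1 = 1: acc = (10, 17) + (7, 0) = (10, 6)

3P = (10, 6)


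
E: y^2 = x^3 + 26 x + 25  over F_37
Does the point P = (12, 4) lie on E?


Check whether y^2 = x^3 + 26 x + 25 (mod 37) for (x, y) = (12, 4).
LHS: y^2 = 4^2 mod 37 = 16
RHS: x^3 + 26 x + 25 = 12^3 + 26*12 + 25 mod 37 = 30
LHS != RHS

No, not on the curve


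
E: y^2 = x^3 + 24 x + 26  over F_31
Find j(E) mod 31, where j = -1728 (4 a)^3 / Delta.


Delta = -16(4 a^3 + 27 b^2) mod 31 = 23
-1728 * (4 a)^3 = -1728 * (4*24)^3 mod 31 = 30
j = 30 * 23^(-1) mod 31 = 4

j = 4 (mod 31)


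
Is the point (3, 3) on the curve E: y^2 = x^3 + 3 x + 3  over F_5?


Check whether y^2 = x^3 + 3 x + 3 (mod 5) for (x, y) = (3, 3).
LHS: y^2 = 3^2 mod 5 = 4
RHS: x^3 + 3 x + 3 = 3^3 + 3*3 + 3 mod 5 = 4
LHS = RHS

Yes, on the curve


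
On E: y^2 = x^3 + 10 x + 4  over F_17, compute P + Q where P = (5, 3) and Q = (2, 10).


P != Q, so use the chord formula.
s = (y2 - y1) / (x2 - x1) = (7) / (14) mod 17 = 9
x3 = s^2 - x1 - x2 mod 17 = 9^2 - 5 - 2 = 6
y3 = s (x1 - x3) - y1 mod 17 = 9 * (5 - 6) - 3 = 5

P + Q = (6, 5)


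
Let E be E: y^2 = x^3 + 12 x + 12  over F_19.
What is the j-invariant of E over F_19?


Delta = -16(4 a^3 + 27 b^2) mod 19 = 5
-1728 * (4 a)^3 = -1728 * (4*12)^3 mod 19 = 12
j = 12 * 5^(-1) mod 19 = 10

j = 10 (mod 19)


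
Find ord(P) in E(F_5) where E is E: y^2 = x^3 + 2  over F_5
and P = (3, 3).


Compute successive multiples of P until we hit O:
  1P = (3, 3)
  2P = (3, 2)
  3P = O

ord(P) = 3


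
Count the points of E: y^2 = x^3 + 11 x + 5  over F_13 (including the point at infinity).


For each x in F_13, count y with y^2 = x^3 + 11 x + 5 mod 13:
  x = 1: RHS = 4, y in [2, 11]  -> 2 point(s)
  x = 2: RHS = 9, y in [3, 10]  -> 2 point(s)
  x = 3: RHS = 0, y in [0]  -> 1 point(s)
  x = 4: RHS = 9, y in [3, 10]  -> 2 point(s)
  x = 5: RHS = 3, y in [4, 9]  -> 2 point(s)
  x = 6: RHS = 1, y in [1, 12]  -> 2 point(s)
  x = 7: RHS = 9, y in [3, 10]  -> 2 point(s)
  x = 9: RHS = 1, y in [1, 12]  -> 2 point(s)
  x = 10: RHS = 10, y in [6, 7]  -> 2 point(s)
  x = 11: RHS = 1, y in [1, 12]  -> 2 point(s)
Affine points: 19. Add the point at infinity: total = 20.

#E(F_13) = 20


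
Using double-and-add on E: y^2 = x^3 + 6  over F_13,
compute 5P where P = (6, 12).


k = 5 = 101_2 (binary, LSB first: 101)
Double-and-add from P = (6, 12):
  bit 0 = 1: acc = O + (6, 12) = (6, 12)
  bit 1 = 0: acc unchanged = (6, 12)
  bit 2 = 1: acc = (6, 12) + (2, 12) = (5, 1)

5P = (5, 1)


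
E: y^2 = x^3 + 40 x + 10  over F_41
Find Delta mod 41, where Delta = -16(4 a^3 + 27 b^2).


4 a^3 + 27 b^2 = 4*40^3 + 27*10^2 = 256000 + 2700 = 258700
Delta = -16 * (258700) = -4139200
Delta mod 41 = 37

Delta = 37 (mod 41)


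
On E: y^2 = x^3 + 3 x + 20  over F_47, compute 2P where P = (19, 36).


Doubling: s = (3 x1^2 + a) / (2 y1)
s = (3*19^2 + 3) / (2*36) mod 47 = 19
x3 = s^2 - 2 x1 mod 47 = 19^2 - 2*19 = 41
y3 = s (x1 - x3) - y1 mod 47 = 19 * (19 - 41) - 36 = 16

2P = (41, 16)


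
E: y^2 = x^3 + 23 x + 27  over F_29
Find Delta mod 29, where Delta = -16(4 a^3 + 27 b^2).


4 a^3 + 27 b^2 = 4*23^3 + 27*27^2 = 48668 + 19683 = 68351
Delta = -16 * (68351) = -1093616
Delta mod 29 = 3

Delta = 3 (mod 29)
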